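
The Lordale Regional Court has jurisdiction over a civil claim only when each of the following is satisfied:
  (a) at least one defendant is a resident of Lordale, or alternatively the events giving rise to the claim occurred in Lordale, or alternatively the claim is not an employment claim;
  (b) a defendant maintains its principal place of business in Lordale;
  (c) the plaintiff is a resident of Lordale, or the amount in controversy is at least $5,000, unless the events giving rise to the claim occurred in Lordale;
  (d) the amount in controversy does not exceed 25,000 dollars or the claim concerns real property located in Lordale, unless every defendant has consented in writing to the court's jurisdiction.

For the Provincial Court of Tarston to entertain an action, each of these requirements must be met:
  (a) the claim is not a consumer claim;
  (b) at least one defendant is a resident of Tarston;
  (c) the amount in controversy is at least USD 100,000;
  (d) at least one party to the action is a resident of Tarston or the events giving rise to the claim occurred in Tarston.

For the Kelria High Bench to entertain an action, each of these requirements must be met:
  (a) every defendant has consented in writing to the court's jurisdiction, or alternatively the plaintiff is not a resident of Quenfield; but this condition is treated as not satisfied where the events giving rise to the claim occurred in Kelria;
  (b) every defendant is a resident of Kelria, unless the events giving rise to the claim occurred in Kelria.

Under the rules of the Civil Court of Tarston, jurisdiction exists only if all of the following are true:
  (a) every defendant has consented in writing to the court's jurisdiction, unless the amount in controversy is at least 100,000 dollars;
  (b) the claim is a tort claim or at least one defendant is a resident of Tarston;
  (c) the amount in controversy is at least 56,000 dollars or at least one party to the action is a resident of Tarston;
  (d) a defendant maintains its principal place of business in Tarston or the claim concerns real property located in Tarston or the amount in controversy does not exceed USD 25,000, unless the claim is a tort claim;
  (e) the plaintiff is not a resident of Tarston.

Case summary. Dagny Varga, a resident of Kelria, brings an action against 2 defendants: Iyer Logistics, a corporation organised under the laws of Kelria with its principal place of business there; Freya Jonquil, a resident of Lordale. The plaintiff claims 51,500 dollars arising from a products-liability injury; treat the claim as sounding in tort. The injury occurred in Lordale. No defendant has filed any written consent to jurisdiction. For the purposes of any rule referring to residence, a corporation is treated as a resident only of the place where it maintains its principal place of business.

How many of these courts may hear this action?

The Lordale Regional Court:
  (a) Freya Jonquil resides in Lordale — that alternative is enough. Met.
  (b) The corporate defendant(s) have their principal place of business in Kelria, not Lordale. Not met.
  (c) The amount in controversy is $51,500, which meets the USD 5,000 floor, so this disjunct is met. Met.
  (d) The amount in controversy is USD 51,500, above the USD 25,000 ceiling; the claim does not concern real property — no alternative holds. And no such written consent has been filed, so the proviso does not save it. Condition not met.
  → Not every requirement is met — no jurisdiction.
The Provincial Court of Tarston:
  (a) The claim is a tort claim, not a consumer claim. Condition met.
  (b) No defendant resides in Tarston (they reside in Kelria, Lordale). Not met.
  (c) The amount in controversy is 51,500 dollars, below the 100,000 dollars floor. Not met.
  (d) No party resides in Tarston; the operative events occurred in Lordale, not Tarston — every alternative fails. Not met.
  → At least one condition fails; no jurisdiction.
The Kelria High Bench:
  (a) The plaintiff resides in Kelria, which is not Quenfield — that alternative is enough. The carve-out does not apply: the operative events occurred in Lordale, not Kelria. Met.
  (b) The defendants reside as follows — Iyer Logistics in Kelria, Freya Jonquil in Lordale — not all in Kelria. And the operative events occurred in Lordale, not Kelria, so the proviso does not save it. Fails.
  → No jurisdiction.
The Civil Court of Tarston:
  (a) No such written consent has been filed. And the amount in controversy is USD 51,500, below the 100,000 dollars floor, so the proviso does not save it. Not met.
  (b) The claim is a tort claim, so this disjunct is met. Met.
  (c) The amount in controversy is $51,500, below the $56,000 floor; no party resides in Tarston — every alternative fails. Fails.
  (d) The corporate defendant(s) have their principal place of business in Kelria, not Tarston; the claim does not concern real property; the amount in controversy is $51,500, above the $25,000 ceiling — every alternative fails. But the claim is a tort claim, and the 'unless' clause therefore excuses the requirement. Satisfied.
  (e) The plaintiff resides in Kelria, which is not Tarston. Met.
  → The court lacks jurisdiction.
No court satisfies all of its conditions.

0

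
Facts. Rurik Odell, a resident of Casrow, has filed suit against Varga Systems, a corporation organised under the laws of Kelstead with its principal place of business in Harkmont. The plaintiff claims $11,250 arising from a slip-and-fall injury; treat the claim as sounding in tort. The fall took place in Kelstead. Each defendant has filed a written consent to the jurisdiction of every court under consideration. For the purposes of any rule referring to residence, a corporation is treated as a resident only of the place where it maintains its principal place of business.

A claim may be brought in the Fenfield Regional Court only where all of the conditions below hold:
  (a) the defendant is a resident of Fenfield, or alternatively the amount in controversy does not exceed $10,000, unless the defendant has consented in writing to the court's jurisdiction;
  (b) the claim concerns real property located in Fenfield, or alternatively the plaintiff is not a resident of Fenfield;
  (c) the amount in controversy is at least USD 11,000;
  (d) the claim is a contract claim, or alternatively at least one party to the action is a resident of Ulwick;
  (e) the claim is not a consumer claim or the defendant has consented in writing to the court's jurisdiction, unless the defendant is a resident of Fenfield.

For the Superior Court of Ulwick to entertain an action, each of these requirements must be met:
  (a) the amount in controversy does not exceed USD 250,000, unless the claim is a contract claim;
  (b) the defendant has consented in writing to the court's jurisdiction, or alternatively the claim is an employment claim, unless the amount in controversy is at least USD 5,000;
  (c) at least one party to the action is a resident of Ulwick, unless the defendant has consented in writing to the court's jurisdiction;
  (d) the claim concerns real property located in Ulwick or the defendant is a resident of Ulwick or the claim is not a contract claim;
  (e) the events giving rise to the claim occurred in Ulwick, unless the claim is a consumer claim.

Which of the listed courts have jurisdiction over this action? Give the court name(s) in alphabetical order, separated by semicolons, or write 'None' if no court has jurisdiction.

The Fenfield Regional Court:
  (a) The defendant resides in Harkmont, not Fenfield; the amount in controversy is USD 11,250, above the 10,000 dollars ceiling — none of the alternatives is met. But every defendant has filed written consent, and the 'unless' clause therefore excuses the requirement. Satisfied.
  (b) The plaintiff resides in Casrow, which is not Fenfield, so one alternative holds. Met.
  (c) The amount in controversy is USD 11,250, which meets the USD 11,000 floor. Condition met.
  (d) The claim is a tort claim, not a contract claim; no party resides in Ulwick — none of the alternatives is met. Fails.
  (e) The claim is a tort claim, not a consumer claim, which satisfies one of the alternatives. Satisfied.
  → Not every requirement is met — no jurisdiction.
The Superior Court of Ulwick:
  (a) The amount in controversy is 11,250 dollars, within the 250,000 dollars ceiling. Condition met.
  (b) Every defendant has filed written consent, which satisfies one of the alternatives. Condition met.
  (c) No party resides in Ulwick. But every defendant has filed written consent, and the 'unless' clause therefore excuses the requirement. Condition met.
  (d) The claim is a tort claim, not a contract claim — that alternative is enough. Met.
  (e) The operative events occurred in Kelstead, not Ulwick. The proviso offers no rescue either, since the claim is a tort claim, not a consumer claim. Not met.
  → At least one condition fails; no jurisdiction.

None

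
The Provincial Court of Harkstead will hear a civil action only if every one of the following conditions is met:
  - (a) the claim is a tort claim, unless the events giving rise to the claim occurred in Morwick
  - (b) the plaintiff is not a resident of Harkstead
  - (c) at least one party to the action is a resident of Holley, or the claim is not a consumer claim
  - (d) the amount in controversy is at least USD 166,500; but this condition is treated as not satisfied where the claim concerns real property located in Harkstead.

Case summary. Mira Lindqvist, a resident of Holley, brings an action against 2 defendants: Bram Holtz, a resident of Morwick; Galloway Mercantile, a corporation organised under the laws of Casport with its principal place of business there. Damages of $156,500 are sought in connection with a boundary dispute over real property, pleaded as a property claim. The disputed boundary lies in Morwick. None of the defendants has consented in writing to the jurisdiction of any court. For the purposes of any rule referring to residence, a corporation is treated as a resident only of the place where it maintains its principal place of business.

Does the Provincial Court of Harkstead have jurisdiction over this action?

The Provincial Court of Harkstead:
  (a) The claim is a property claim, not a tort claim. However, the operative events occurred in Morwick, so the 'unless' proviso supplies this condition. Satisfied.
  (b) The plaintiff resides in Holley, which is not Harkstead. Condition met.
  (c) Mira Lindqvist resides in Holley, so one alternative holds. Met.
  (d) The amount in controversy is $156,500, below the $166,500 floor. Not met.
  → The court lacks jurisdiction.

No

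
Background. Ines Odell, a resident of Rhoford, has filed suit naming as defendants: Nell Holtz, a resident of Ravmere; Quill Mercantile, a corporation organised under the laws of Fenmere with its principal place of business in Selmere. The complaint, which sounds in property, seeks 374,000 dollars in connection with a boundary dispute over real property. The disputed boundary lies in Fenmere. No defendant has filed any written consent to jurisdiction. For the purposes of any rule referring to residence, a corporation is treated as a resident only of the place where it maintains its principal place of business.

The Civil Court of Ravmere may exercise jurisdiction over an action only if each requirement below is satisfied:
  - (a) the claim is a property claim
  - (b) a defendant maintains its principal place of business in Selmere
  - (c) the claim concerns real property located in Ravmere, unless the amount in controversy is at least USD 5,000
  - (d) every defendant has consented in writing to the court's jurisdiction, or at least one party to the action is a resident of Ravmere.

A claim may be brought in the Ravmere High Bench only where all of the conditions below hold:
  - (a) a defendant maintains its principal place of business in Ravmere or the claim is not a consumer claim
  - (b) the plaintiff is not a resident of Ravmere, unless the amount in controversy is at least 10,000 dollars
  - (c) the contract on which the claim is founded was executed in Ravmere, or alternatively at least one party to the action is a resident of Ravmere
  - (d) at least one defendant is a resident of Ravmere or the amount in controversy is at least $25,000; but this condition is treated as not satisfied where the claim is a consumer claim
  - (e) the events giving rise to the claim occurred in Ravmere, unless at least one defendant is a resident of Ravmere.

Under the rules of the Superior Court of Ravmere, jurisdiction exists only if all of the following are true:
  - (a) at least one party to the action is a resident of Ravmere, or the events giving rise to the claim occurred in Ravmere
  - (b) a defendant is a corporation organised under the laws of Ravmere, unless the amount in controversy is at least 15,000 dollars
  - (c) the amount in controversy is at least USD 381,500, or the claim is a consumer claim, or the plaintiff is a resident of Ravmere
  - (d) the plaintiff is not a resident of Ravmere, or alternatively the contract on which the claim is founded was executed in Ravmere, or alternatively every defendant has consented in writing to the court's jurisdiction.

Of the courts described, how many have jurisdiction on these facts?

The Civil Court of Ravmere:
  (a) The claim is a property claim. Condition met.
  (b) Quill Mercantile has its principal place of business in Selmere. Met.
  (c) The property lies in Fenmere, not Ravmere. The proviso rescues it, though: the amount in controversy is $374,000, which meets the USD 5,000 floor. Met.
  (d) Nell Holtz resides in Ravmere, so this disjunct is met. Condition met.
  → All conditions met; jurisdiction exists.
The Ravmere High Bench:
  (a) The claim is a property claim, not a consumer claim, so one alternative holds. Met.
  (b) The plaintiff resides in Rhoford, which is not Ravmere. Satisfied.
  (c) Nell Holtz resides in Ravmere — that alternative is enough. Condition met.
  (d) Nell Holtz resides in Ravmere, so one alternative holds. The exception is not triggered, since the claim is a property claim, not a consumer claim. Satisfied.
  (e) The operative events occurred in Fenmere, not Ravmere. The proviso rescues it, though: Nell Holtz resides in Ravmere. Condition met.
  → All conditions met; jurisdiction exists.
The Superior Court of Ravmere:
  (a) Nell Holtz resides in Ravmere — that alternative is enough. Satisfied.
  (b) The corporate defendant(s) are organised in Fenmere, not Ravmere. However, the amount in controversy is $374,000, which meets the 15,000 dollars floor, so the 'unless' proviso supplies this condition. Satisfied.
  (c) The amount in controversy is USD 374,000, below the USD 381,500 floor; the claim is a property claim, not a consumer claim; the plaintiff resides in Rhoford, not Ravmere — every alternative fails. Not satisfied.
  (d) The plaintiff resides in Rhoford, which is not Ravmere, which satisfies one of the alternatives. Condition met.
  → Not every requirement is met — no jurisdiction.
Courts with jurisdiction: the Civil Court of Ravmere, the Ravmere High Bench — 2 in total.

2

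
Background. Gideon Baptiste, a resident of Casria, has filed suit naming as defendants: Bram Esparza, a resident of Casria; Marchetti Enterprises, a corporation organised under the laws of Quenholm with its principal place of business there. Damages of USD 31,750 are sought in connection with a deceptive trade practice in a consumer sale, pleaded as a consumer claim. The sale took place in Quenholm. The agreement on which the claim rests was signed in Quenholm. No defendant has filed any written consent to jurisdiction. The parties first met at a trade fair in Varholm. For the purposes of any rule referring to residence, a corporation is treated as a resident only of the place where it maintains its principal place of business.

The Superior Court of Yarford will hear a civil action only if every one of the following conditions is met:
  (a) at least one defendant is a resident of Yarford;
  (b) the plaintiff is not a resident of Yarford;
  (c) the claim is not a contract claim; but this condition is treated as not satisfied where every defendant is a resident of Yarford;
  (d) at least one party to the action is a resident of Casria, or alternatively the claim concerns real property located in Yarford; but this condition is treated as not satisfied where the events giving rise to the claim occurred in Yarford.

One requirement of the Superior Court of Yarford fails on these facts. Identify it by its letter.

(a)

The Superior Court of Yarford:
  (a) No defendant resides in Yarford (they reside in Casria, Quenholm). Fails.
  (b) The plaintiff resides in Casria, which is not Yarford. Condition met.
  (c) The claim is a consumer claim, not a contract claim. The exception is not triggered, since the defendants reside as follows — Bram Esparza in Casria, Marchetti Enterprises in Quenholm — not all in Yarford. Satisfied.
  (d) Gideon Baptiste resides in Casria, which satisfies one of the alternatives. And the carve-out is inapplicable — the operative events occurred in Quenholm, not Yarford. Satisfied.
Only condition (a) fails.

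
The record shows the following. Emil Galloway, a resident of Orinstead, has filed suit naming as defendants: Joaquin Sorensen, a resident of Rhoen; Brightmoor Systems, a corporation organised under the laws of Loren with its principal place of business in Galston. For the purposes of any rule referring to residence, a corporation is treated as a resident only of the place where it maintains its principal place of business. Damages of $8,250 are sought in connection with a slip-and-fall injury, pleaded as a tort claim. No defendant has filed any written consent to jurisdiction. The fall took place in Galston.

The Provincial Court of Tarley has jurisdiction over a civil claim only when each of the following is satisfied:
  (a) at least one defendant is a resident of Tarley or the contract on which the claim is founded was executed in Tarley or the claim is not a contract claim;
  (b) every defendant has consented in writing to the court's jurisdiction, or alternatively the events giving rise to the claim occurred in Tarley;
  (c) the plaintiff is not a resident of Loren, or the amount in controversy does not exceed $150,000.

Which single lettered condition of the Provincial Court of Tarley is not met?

The Provincial Court of Tarley:
  (a) The claim is a tort claim, not a contract claim, which satisfies one of the alternatives. Condition met.
  (b) No such written consent has been filed; the operative events occurred in Galston, not Tarley — every alternative fails. Fails.
  (c) The plaintiff resides in Orinstead, which is not Loren, so this disjunct is met. Condition met.
Only condition (b) fails.

(b)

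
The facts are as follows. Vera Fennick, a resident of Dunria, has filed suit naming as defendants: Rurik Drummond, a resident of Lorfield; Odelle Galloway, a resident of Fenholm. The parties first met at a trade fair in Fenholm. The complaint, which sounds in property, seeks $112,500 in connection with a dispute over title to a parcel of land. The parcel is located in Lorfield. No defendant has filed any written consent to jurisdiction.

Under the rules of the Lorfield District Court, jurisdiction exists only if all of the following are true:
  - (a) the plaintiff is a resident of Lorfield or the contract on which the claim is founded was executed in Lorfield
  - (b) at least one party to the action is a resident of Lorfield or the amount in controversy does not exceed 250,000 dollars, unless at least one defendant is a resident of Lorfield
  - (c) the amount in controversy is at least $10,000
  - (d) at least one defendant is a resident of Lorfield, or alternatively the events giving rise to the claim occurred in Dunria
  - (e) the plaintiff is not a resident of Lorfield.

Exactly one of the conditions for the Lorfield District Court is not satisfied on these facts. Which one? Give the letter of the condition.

The Lorfield District Court:
  (a) The plaintiff resides in Dunria, not Lorfield; no contract (and hence no place of execution) is alleged — none of the alternatives is met. Condition not met.
  (b) Rurik Drummond resides in Lorfield, so one alternative holds. Met.
  (c) The amount in controversy is USD 112,500, which meets the 10,000 dollars floor. Satisfied.
  (d) Rurik Drummond resides in Lorfield, which satisfies one of the alternatives. Condition met.
  (e) The plaintiff resides in Dunria, which is not Lorfield. Met.
Only condition (a) fails.

(a)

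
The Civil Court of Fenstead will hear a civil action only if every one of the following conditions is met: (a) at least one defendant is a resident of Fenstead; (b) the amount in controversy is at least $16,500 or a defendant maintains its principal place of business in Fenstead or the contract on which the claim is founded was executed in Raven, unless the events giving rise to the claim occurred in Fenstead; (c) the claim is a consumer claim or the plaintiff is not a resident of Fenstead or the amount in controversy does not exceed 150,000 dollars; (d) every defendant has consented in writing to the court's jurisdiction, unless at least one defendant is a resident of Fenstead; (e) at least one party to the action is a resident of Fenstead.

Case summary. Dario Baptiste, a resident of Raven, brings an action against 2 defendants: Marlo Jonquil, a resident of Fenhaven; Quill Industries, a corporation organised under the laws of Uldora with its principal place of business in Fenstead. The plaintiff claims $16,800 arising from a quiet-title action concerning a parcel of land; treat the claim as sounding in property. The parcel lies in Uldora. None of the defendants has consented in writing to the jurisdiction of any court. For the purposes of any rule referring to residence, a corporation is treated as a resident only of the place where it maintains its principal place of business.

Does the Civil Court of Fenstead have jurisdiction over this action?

Yes

The Civil Court of Fenstead:
  (a) Quill Industries resides in Fenstead. Met.
  (b) The amount in controversy is $16,800, which meets the $16,500 floor — that alternative is enough. Satisfied.
  (c) The plaintiff resides in Raven, which is not Fenstead — that alternative is enough. Met.
  (d) No such written consent has been filed. However, Quill Industries resides in Fenstead, so the 'unless' proviso supplies this condition. Met.
  (e) Quill Industries resides in Fenstead. Condition met.
  → All conditions met; jurisdiction exists.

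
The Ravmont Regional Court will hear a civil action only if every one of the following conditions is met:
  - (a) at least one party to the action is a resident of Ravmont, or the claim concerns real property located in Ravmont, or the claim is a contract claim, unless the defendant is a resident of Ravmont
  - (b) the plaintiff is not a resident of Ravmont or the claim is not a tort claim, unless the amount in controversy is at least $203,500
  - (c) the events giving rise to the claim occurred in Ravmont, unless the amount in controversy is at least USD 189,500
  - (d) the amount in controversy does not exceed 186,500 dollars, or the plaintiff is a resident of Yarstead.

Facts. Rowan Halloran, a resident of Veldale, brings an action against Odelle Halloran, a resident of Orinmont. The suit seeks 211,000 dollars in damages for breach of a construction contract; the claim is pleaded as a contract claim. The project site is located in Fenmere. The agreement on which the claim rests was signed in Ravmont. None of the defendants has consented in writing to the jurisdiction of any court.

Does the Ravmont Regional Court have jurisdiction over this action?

The Ravmont Regional Court:
  (a) The claim is a contract claim — that alternative is enough. Met.
  (b) The plaintiff resides in Veldale, which is not Ravmont — that alternative is enough. Satisfied.
  (c) The operative events occurred in Fenmere, not Ravmont. But the amount in controversy is 211,000 dollars, which meets the 189,500 dollars floor, and the 'unless' clause therefore excuses the requirement. Condition met.
  (d) The amount in controversy is 211,000 dollars, above the $186,500 ceiling; the plaintiff resides in Veldale, not Yarstead — every alternative fails. Not met.
  → No jurisdiction.

No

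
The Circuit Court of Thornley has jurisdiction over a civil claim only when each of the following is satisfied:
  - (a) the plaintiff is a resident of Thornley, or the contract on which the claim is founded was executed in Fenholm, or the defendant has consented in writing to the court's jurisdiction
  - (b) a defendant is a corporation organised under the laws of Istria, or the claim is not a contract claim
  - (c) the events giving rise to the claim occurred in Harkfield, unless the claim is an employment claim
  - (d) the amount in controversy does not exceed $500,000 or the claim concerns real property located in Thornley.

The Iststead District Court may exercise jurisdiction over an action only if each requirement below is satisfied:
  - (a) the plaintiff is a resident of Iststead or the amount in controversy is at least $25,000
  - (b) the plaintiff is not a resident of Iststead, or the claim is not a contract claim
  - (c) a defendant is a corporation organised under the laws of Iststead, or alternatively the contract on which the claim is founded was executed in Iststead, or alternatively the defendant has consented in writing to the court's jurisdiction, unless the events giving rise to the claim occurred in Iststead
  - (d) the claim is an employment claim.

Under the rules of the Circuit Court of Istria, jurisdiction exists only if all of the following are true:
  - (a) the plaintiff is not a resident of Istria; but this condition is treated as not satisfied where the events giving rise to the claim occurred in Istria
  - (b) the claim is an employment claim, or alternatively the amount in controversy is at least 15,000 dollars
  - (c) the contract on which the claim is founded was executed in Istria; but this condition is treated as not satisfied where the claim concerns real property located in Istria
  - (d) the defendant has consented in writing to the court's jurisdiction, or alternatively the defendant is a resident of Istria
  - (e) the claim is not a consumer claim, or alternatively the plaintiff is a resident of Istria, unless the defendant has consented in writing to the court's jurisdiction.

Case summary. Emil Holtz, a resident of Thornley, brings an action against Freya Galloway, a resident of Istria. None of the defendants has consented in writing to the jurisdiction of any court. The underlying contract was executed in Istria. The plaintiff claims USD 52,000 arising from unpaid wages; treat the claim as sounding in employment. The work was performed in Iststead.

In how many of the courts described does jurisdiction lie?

The Circuit Court of Thornley:
  (a) The plaintiff resides in Thornley, so one alternative holds. Condition met.
  (b) The claim is an employment claim, not a contract claim — that alternative is enough. Met.
  (c) The operative events occurred in Iststead, not Harkfield. The proviso rescues it, though: the claim is an employment claim. Satisfied.
  (d) The amount in controversy is USD 52,000, within the 500,000 dollars ceiling, which satisfies one of the alternatives. Condition met.
  → Every requirement is satisfied — jurisdiction.
The Iststead District Court:
  (a) The amount in controversy is 52,000 dollars, which meets the 25,000 dollars floor, so this disjunct is met. Met.
  (b) The plaintiff resides in Thornley, which is not Iststead, so one alternative holds. Satisfied.
  (c) No defendant is a corporation; the contract was executed in Istria, not Iststead; no such written consent has been filed — every alternative fails. However, the operative events occurred in Iststead, so the 'unless' proviso supplies this condition. Condition met.
  (d) The claim is an employment claim. Condition met.
  → Every requirement is satisfied — jurisdiction.
The Circuit Court of Istria:
  (a) The plaintiff resides in Thornley, which is not Istria. The carve-out does not apply: the operative events occurred in Iststead, not Istria. Condition met.
  (b) The claim is an employment claim, so one alternative holds. Met.
  (c) The contract was executed in Istria. And the carve-out is inapplicable — the claim does not concern real property. Satisfied.
  (d) The defendant resides in Istria — that alternative is enough. Condition met.
  (e) The claim is an employment claim, not a consumer claim, so this disjunct is met. Satisfied.
  → Every requirement is satisfied — jurisdiction.
Courts with jurisdiction: the Circuit Court of Thornley, the Iststead District Court, the Circuit Court of Istria — 3 in total.

3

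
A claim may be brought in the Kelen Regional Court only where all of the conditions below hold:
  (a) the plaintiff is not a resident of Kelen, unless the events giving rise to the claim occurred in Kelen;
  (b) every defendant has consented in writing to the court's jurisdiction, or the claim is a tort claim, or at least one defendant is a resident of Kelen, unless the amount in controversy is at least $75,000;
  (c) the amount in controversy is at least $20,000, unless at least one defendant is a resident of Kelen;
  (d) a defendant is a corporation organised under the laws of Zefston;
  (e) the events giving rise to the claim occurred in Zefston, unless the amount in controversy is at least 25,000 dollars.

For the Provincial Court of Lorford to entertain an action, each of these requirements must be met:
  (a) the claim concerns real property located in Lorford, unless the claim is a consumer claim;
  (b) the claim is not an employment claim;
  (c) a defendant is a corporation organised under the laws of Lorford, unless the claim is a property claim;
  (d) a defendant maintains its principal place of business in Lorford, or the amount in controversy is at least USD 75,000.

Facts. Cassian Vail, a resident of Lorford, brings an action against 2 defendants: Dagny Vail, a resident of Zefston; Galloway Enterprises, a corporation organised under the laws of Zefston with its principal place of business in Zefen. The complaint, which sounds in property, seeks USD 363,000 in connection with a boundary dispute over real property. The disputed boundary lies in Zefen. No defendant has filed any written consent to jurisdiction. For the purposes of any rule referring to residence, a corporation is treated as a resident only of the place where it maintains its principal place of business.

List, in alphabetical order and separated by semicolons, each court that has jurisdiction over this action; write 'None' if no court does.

The Kelen Regional Court:
  (a) The plaintiff resides in Lorford, which is not Kelen. Met.
  (b) No such written consent has been filed; the claim is a property claim, not a tort claim; no defendant resides in Kelen (they reside in Zefston, Zefen) — none of the alternatives is met. But the amount in controversy is $363,000, which meets the $75,000 floor, and the 'unless' clause therefore excuses the requirement. Condition met.
  (c) The amount in controversy is $363,000, which meets the USD 20,000 floor. Condition met.
  (d) Galloway Enterprises is organised under the laws of Zefston. Satisfied.
  (e) The operative events occurred in Zefen, not Zefston. However, the amount in controversy is $363,000, which meets the 25,000 dollars floor, so the 'unless' proviso supplies this condition. Condition met.
  → Every requirement is satisfied — jurisdiction.
The Provincial Court of Lorford:
  (a) The property lies in Zefen, not Lorford. And the claim is a property claim, not a consumer claim, so the proviso does not save it. Condition not met.
  (b) The claim is a property claim, not an employment claim. Condition met.
  (c) The corporate defendant(s) are organised in Zefston, not Lorford. However, the claim is a property claim, so the 'unless' proviso supplies this condition. Met.
  (d) The amount in controversy is 363,000 dollars, which meets the $75,000 floor, so this disjunct is met. Condition met.
  → At least one condition fails; no jurisdiction.

the Kelen Regional Court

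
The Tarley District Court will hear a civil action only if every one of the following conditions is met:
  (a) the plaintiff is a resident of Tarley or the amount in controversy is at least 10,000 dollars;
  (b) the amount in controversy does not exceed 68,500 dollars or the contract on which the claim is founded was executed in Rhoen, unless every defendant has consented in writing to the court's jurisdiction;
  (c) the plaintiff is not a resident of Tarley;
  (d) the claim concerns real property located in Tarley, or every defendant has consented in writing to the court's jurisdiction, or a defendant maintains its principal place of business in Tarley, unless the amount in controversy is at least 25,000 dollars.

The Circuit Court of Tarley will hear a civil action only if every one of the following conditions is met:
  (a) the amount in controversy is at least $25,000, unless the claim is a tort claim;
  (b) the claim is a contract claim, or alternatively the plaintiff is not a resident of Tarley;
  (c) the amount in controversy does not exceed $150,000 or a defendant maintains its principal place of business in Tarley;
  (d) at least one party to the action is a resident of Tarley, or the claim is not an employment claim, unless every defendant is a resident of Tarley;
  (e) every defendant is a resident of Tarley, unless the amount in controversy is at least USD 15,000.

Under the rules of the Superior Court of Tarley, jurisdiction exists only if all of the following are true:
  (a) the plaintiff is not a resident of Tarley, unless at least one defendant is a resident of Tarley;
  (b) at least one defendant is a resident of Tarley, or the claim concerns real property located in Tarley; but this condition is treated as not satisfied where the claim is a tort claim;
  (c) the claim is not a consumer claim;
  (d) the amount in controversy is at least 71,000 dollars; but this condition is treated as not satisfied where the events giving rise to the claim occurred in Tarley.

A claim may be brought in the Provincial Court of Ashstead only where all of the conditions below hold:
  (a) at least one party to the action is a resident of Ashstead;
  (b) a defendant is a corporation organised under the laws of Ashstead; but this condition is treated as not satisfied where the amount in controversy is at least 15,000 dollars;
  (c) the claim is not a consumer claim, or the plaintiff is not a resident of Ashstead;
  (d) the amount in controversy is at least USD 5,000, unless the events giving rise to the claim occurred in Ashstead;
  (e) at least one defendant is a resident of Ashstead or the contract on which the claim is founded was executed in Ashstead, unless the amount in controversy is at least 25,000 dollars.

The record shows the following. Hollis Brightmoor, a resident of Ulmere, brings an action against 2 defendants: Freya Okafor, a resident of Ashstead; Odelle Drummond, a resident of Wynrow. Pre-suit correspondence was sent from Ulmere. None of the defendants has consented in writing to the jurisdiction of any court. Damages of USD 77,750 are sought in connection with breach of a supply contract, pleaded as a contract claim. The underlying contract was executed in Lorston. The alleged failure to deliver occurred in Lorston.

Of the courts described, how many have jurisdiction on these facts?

1

The Tarley District Court:
  (a) The amount in controversy is 77,750 dollars, which meets the $10,000 floor — that alternative is enough. Satisfied.
  (b) The amount in controversy is $77,750, above the USD 68,500 ceiling; the contract was executed in Lorston, not Rhoen — no alternative holds. And no such written consent has been filed, so the proviso does not save it. Not satisfied.
  (c) The plaintiff resides in Ulmere, which is not Tarley. Met.
  (d) The claim does not concern real property; no such written consent has been filed; no defendant is a corporation — no alternative holds. But the amount in controversy is 77,750 dollars, which meets the $25,000 floor, and the 'unless' clause therefore excuses the requirement. Condition met.
  → Not every requirement is met — no jurisdiction.
The Circuit Court of Tarley:
  (a) The amount in controversy is $77,750, which meets the 25,000 dollars floor. Condition met.
  (b) The claim is a contract claim — that alternative is enough. Satisfied.
  (c) The amount in controversy is $77,750, within the USD 150,000 ceiling — that alternative is enough. Met.
  (d) The claim is a contract claim, not an employment claim — that alternative is enough. Satisfied.
  (e) The defendants reside as follows — Freya Okafor in Ashstead, Odelle Drummond in Wynrow — not all in Tarley. However, the amount in controversy is $77,750, which meets the 15,000 dollars floor, so the 'unless' proviso supplies this condition. Condition met.
  → The court has jurisdiction.
The Superior Court of Tarley:
  (a) The plaintiff resides in Ulmere, which is not Tarley. Met.
  (b) No defendant resides in Tarley (they reside in Ashstead, Wynrow); the claim does not concern real property — every alternative fails. Condition not met.
  (c) The claim is a contract claim, not a consumer claim. Met.
  (d) The amount in controversy is $77,750, which meets the USD 71,000 floor. The carve-out does not apply: the operative events occurred in Lorston, not Tarley. Met.
  → At least one condition fails; no jurisdiction.
The Provincial Court of Ashstead:
  (a) Freya Okafor resides in Ashstead. Condition met.
  (b) No defendant is a corporation. Condition not met.
  (c) The claim is a contract claim, not a consumer claim, which satisfies one of the alternatives. Condition met.
  (d) The amount in controversy is $77,750, which meets the USD 5,000 floor. Condition met.
  (e) Freya Okafor resides in Ashstead, which satisfies one of the alternatives. Met.
  → Not every requirement is met — no jurisdiction.
Courts with jurisdiction: the Circuit Court of Tarley — 1 in total.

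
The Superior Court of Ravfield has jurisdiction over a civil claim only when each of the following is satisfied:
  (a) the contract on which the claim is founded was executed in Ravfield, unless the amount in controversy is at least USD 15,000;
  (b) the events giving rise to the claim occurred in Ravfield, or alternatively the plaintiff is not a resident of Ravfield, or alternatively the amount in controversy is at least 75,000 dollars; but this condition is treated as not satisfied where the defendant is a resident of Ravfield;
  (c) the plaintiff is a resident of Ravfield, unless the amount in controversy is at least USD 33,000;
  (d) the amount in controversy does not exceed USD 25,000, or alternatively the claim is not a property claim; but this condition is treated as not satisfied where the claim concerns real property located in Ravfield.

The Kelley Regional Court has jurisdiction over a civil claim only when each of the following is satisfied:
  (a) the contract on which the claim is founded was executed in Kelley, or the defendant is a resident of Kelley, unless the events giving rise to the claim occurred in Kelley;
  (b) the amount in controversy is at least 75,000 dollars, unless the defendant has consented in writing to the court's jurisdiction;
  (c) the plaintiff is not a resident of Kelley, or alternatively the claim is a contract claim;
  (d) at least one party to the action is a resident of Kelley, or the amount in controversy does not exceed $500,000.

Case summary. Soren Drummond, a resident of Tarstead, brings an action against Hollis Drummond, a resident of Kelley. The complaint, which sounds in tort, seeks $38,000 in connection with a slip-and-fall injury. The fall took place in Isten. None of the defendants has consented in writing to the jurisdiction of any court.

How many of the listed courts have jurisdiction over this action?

1

The Superior Court of Ravfield:
  (a) No contract (and hence no place of execution) is alleged. The proviso rescues it, though: the amount in controversy is USD 38,000, which meets the USD 15,000 floor. Condition met.
  (b) The plaintiff resides in Tarstead, which is not Ravfield — that alternative is enough. The carve-out does not apply: the defendant resides in Kelley, not Ravfield. Met.
  (c) The plaintiff resides in Tarstead, not Ravfield. However, the amount in controversy is $38,000, which meets the $33,000 floor, so the 'unless' proviso supplies this condition. Condition met.
  (d) The claim is a tort claim, not a property claim, which satisfies one of the alternatives. And the carve-out is inapplicable — the claim does not concern real property. Met.
  → The court has jurisdiction.
The Kelley Regional Court:
  (a) The defendant resides in Kelley, so one alternative holds. Met.
  (b) The amount in controversy is 38,000 dollars, below the $75,000 floor. Nor does the 'unless' clause help: no such written consent has been filed. Not met.
  (c) The plaintiff resides in Tarstead, which is not Kelley — that alternative is enough. Met.
  (d) Hollis Drummond resides in Kelley, so one alternative holds. Satisfied.
  → No jurisdiction.
Courts with jurisdiction: the Superior Court of Ravfield — 1 in total.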